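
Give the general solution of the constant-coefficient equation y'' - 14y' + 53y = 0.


Characteristic equation: r² - 14r + 53 = 0.
Discriminant is negative; roots r = 7 ± 2i (complex conjugate pair).
General solution uses e^(α x)(C₁ cos(β x) + C₂ sin(β x)): y = e^(7x)(C₁cos(2x) + C₂sin(2x)).


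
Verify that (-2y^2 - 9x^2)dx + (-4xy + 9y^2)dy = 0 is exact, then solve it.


Check exactness: ∂M/∂y = -4y and ∂N/∂x = -4y; equal, so the equation is exact.
Integrate M with respect to x (treating y as constant): ∫M dx = -2xy^2 - 3x^3 + h(y).
Differentiate w.r.t. y and set equal to N: the x-dependent terms already match, leaving h'(y) = 9y^2. Integrate: h(y) = 3y^3.
So F(x,y) = -2xy^2 - 3x^3 + 3y^3.
General solution: -2xy^2 - 3x^3 + 3y^3 = C.


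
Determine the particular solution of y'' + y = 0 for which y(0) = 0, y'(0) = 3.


Characteristic roots of r² + 1 = 0 are ±1i, so y = C₁cos(x) + C₂sin(x).
Apply y(0) = 0: C₁ = 0. Differentiate and apply y'(0) = 3: 1·C₂ = 3, so C₂ = 3.
Particular solution: y = 3sin(x).


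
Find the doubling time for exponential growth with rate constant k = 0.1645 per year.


Exponential growth: P(t) = P₀ e^(0.1645t). Set P(t)/P₀ = 2: e^(0.1645t) = 2.
Solve: t = ln(2)/0.1645 ≈ 4.21 years.


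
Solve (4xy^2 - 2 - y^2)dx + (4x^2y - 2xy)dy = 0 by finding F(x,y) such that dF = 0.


Check exactness: ∂M/∂y = 8xy - 2y and ∂N/∂x = 8xy - 2y; equal, so the equation is exact.
Integrate M with respect to x (treating y as constant): ∫M dx = 2x^2y^2 - 2x - xy^2 + h(y).
Differentiate w.r.t. y and set equal to N: all terms match, so h'(y) = 0 and h is a constant absorbed into C.
General solution: 2x^2y^2 - 2x - xy^2 = C.


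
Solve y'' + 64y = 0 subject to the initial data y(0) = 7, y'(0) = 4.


Characteristic roots of r² + 64 = 0 are ±8i, so y = C₁cos(8x) + C₂sin(8x).
Apply y(0) = 7: C₁ = 7. Differentiate and apply y'(0) = 4: 8·C₂ = 4, so C₂ = 1/2.
Particular solution: y = 7cos(8x) + (1/2)sin(8x).


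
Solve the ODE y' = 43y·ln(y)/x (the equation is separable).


Separate: dy/[y ln(y)] = 43 dx/x.
Substitute u = ln(y): du/u = 43 dx/x.
Integrate: ln|ln(y)| = 43ln|x| + C₀, hence ln(y) = C·x^43.


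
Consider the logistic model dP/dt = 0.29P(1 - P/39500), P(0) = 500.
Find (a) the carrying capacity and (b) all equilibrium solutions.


Logistic ODE dP/dt = 0.29P(1 - P/39500) has equilibria where dP/dt = 0, i.e. P = 0 or P = 39500.
The coefficient (1 - P/K) = 0 when P = K, identifying K = 39500 as the carrying capacity.
(a) K = 39500; (b) equilibria P = 0 and P = 39500.


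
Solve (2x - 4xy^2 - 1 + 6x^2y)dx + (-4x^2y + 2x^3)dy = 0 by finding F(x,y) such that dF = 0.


Check exactness: ∂M/∂y = -8xy + 6x^2 and ∂N/∂x = -8xy + 6x^2; equal, so the equation is exact.
Integrate M with respect to x (treating y as constant): ∫M dx = x^2 - 2x^2y^2 - x + 2x^3y + h(y).
Differentiate w.r.t. y and set equal to N: all terms match, so h'(y) = 0 and h is a constant absorbed into C.
General solution: x^2 - 2x^2y^2 - x + 2x^3y = C.


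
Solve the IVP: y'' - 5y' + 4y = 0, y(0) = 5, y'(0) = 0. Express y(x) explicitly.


Characteristic roots of r² - 5r + 4 = 0 are 1, 4.
General solution y = c₁ e^(x) + c₂ e^(4x).
Apply y(0) = 5: c₁ + c₂ = 5. Apply y'(0) = 0: 1 c₁ + 4 c₂ = 0.
Solve: c₁ = 20/3, c₂ = -5/3.
Particular solution: y = (20/3)e^(x) - (5/3)e^(4x).


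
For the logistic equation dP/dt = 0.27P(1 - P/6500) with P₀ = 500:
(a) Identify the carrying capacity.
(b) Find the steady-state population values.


Logistic ODE dP/dt = 0.27P(1 - P/6500) has equilibria where dP/dt = 0, i.e. P = 0 or P = 6500.
The coefficient (1 - P/K) = 0 when P = K, identifying K = 6500 as the carrying capacity.
(a) K = 6500; (b) equilibria P = 0 and P = 6500.


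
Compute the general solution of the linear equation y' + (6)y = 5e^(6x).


P(x) = 6 ⇒ μ = e^(6x).
(μ y)' = 5e^(12x) ⇒ μ y = (5/12)e^(12x) + C.
Divide by μ: y = (5/12)e^(6x) + Ce^(-6x).


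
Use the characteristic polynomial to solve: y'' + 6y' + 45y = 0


Characteristic equation: r² + 6r + 45 = 0.
Discriminant is negative; roots r = -3 ± 6i (complex conjugate pair).
General solution uses e^(α x)(C₁ cos(β x) + C₂ sin(β x)): y = e^(-3x)(C₁cos(6x) + C₂sin(6x)).


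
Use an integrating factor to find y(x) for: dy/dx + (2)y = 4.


P(x) = 2, Q(x) = 4; integrating factor μ = e^(2x).
(μ y)' = 4e^(2x) ⇒ μ y = 2e^(2x) + C.
Divide by μ: y = 2 + Ce^(-2x).


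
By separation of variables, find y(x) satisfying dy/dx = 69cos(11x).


g(y) = 1, so integrate directly: y = ∫ 69cos(11x) dx = (69/11)sin(11x) + C.


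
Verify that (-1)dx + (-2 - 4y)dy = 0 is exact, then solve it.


Check exactness: ∂M/∂y = 0 and ∂N/∂x = 0; equal, so the equation is exact.
Integrate M with respect to x (treating y as constant): ∫M dx = -x + h(y).
Differentiate w.r.t. y and set equal to N: the x-dependent terms already match, leaving h'(y) = -2 - 4y. Integrate: h(y) = -2y - 2y^2.
So F(x,y) = -2y - 2y^2 - x.
General solution: -2y - 2y^2 - x = C.


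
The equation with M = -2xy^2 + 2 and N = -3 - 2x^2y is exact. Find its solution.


Check exactness: ∂M/∂y = -4xy and ∂N/∂x = -4xy; equal, so the equation is exact.
Integrate M with respect to x (treating y as constant): ∫M dx = -x^2y^2 + 2x + h(y).
Differentiate w.r.t. y and set equal to N: the x-dependent terms already match, leaving h'(y) = -3. Integrate: h(y) = -3y.
So F(x,y) = -3y - x^2y^2 + 2x.
General solution: -3y - x^2y^2 + 2x = C.


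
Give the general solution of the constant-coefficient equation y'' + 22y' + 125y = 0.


Characteristic equation: r² + 22r + 125 = 0.
Discriminant is negative; roots r = -11 ± 2i (complex conjugate pair).
General solution uses e^(α x)(C₁ cos(β x) + C₂ sin(β x)): y = e^(-11x)(C₁cos(2x) + C₂sin(2x)).


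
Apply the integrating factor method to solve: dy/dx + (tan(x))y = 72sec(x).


P(x) = tan(x) ⇒ μ = e^(∫tan(x)dx) = sec(x).
(sec(x) y)' = 72sec²(x) ⇒ sec(x) y = 72tan(x) + C.
Multiply by cos(x): y = 72sin(x) + C·cos(x).


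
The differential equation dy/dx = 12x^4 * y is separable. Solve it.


Separate variables: dy/y = 12x^4 dx.
Integrate: ln|y| = (12/5)x^5 + C₀.
Exponentiate: y = Ce^((12/5)x^5).


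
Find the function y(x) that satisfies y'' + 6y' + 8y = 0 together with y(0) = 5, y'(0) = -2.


Characteristic roots of r² + 6r + 8 = 0 are -4, -2.
General solution y = c₁ e^(-4x) + c₂ e^(-2x).
Apply y(0) = 5: c₁ + c₂ = 5. Apply y'(0) = -2: -4 c₁ - 2 c₂ = -2.
Solve: c₁ = -4, c₂ = 9.
Particular solution: y = -4e^(-4x) + 9e^(-2x).


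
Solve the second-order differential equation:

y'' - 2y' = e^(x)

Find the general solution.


Characteristic roots of r² - 2r = 0 are 0, 2.
y_h = C₁ + C₂e^(2x).
Forcing exponent 1 is not a characteristic root; try y_p = Ae^(x).
Substitute: A·(1 + (-2)·1 + (0)) = A·-1 = 1, so A = -1.
General solution: y = C₁ + C₂e^(2x) - e^(x).


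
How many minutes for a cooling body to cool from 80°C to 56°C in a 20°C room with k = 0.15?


From T(t) = T_a + (T₀ - T_a)e^(-kt), set T(t) = 56:
(56 - 20) / (80 - 20) = e^(-0.15t), so t = -ln(0.600)/0.15 ≈ 3.4 minutes.


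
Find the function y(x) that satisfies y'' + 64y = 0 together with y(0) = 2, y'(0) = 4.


Characteristic roots of r² + 64 = 0 are ±8i, so y = C₁cos(8x) + C₂sin(8x).
Apply y(0) = 2: C₁ = 2. Differentiate and apply y'(0) = 4: 8·C₂ = 4, so C₂ = 1/2.
Particular solution: y = 2cos(8x) + (1/2)sin(8x).


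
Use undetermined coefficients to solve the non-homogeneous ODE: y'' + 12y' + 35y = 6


Characteristic roots of r² + 12r + 35 = 0 are -7, -5.
y_h = C₁e^(-7x) + C₂e^(-5x).
Constant forcing; try y_p = A. Then 35A = 6 ⇒ A = 6/35.
General solution: y = C₁e^(-7x) + C₂e^(-5x) + 6/35.


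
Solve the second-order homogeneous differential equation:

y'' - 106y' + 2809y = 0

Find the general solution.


Characteristic equation: r² - 106r + 2809 = 0, i.e. (r - 53)² = 0.
Repeated root r = 53; include an x factor for the second linearly independent solution.
General solution: y = (C₁ + C₂x)e^(53x).


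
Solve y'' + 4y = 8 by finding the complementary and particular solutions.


Homogeneous part: r² + 4 = 0 ⇒ r = ±2i, so y_h = C₁cos(2x) + C₂sin(2x).
Try constant y_p = A; plug in: 4A = 8 ⇒ A = 2.
General solution: y = C₁cos(2x) + C₂sin(2x) + 2.


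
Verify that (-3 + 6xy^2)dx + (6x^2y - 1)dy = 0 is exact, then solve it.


Check exactness: ∂M/∂y = 12xy and ∂N/∂x = 12xy; equal, so the equation is exact.
Integrate M with respect to x (treating y as constant): ∫M dx = -3x + 3x^2y^2 + h(y).
Differentiate w.r.t. y and set equal to N: the x-dependent terms already match, leaving h'(y) = -1. Integrate: h(y) = -y.
So F(x,y) = -3x + 3x^2y^2 - y.
General solution: -3x + 3x^2y^2 - y = C.


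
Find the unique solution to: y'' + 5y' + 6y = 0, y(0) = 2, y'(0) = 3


Characteristic roots of r² + 5r + 6 = 0 are -3, -2.
General solution y = c₁ e^(-3x) + c₂ e^(-2x).
Apply y(0) = 2: c₁ + c₂ = 2. Apply y'(0) = 3: -3 c₁ - 2 c₂ = 3.
Solve: c₁ = -7, c₂ = 9.
Particular solution: y = -7e^(-3x) + 9e^(-2x).


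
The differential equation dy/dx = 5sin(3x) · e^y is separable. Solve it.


Separate: e^(-y) dy = 5sin(3x) dx.
Integrate: -e^(-y) = -(5/3)cos(3x) + C₀.
Rearrange: e^(-y) = (5/3)cos(3x) + C.


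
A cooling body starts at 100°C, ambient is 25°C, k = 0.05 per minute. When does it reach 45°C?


From T(t) = T_a + (T₀ - T_a)e^(-kt), set T(t) = 45:
(45 - 25) / (100 - 25) = e^(-0.05t), so t = -ln(0.267)/0.05 ≈ 26.4 minutes.


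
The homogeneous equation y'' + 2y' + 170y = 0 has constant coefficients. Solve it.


Characteristic equation: r² + 2r + 170 = 0.
Discriminant is negative; roots r = -1 ± 13i (complex conjugate pair).
General solution uses e^(α x)(C₁ cos(β x) + C₂ sin(β x)): y = e^(-x)(C₁cos(13x) + C₂sin(13x)).


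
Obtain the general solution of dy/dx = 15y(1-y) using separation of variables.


Separate: dy/[y(1-y)] = 15 dx.
Partial fractions: 1/[y(1-y)] = 1/y + 1/(1-y).
Integrate: ln|y/(1-y)| = 15x + C₀.
Solve for y: y = 1/(1 + Ce^(-15x)).


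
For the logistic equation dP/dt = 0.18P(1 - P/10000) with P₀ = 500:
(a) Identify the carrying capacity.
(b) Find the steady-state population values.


Logistic ODE dP/dt = 0.18P(1 - P/10000) has equilibria where dP/dt = 0, i.e. P = 0 or P = 10000.
The coefficient (1 - P/K) = 0 when P = K, identifying K = 10000 as the carrying capacity.
(a) K = 10000; (b) equilibria P = 0 and P = 10000.


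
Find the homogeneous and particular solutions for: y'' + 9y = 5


Homogeneous part: r² + 9 = 0 ⇒ r = ±3i, so y_h = C₁cos(3x) + C₂sin(3x).
Try constant y_p = A; plug in: 9A = 5 ⇒ A = 5/9.
General solution: y = C₁cos(3x) + C₂sin(3x) + 5/9.


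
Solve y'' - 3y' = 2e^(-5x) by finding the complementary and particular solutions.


Characteristic roots of r² - 3r = 0 are 0, 3.
y_h = C₁ + C₂e^(3x).
Forcing exponent -5 is not a characteristic root; try y_p = Ae^(-5x).
Substitute: A·(25 + (-3)·-5 + (0)) = A·40 = 2, so A = 1/20.
General solution: y = C₁ + C₂e^(3x) + (1/20)e^(-5x).


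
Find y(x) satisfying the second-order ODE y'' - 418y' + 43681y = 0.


Characteristic equation: r² - 418r + 43681 = 0, i.e. (r - 209)² = 0.
Repeated root r = 209; include an x factor for the second linearly independent solution.
General solution: y = (C₁ + C₂x)e^(209x).


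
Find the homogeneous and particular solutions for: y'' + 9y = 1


Homogeneous part: r² + 9 = 0 ⇒ r = ±3i, so y_h = C₁cos(3x) + C₂sin(3x).
Try constant y_p = A; plug in: 9A = 1 ⇒ A = 1/9.
General solution: y = C₁cos(3x) + C₂sin(3x) + 1/9.


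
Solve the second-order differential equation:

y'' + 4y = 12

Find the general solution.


Homogeneous part: r² + 4 = 0 ⇒ r = ±2i, so y_h = C₁cos(2x) + C₂sin(2x).
Try constant y_p = A; plug in: 4A = 12 ⇒ A = 3.
General solution: y = C₁cos(2x) + C₂sin(2x) + 3.


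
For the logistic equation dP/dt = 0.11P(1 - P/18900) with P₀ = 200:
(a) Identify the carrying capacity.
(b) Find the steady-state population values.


Logistic ODE dP/dt = 0.11P(1 - P/18900) has equilibria where dP/dt = 0, i.e. P = 0 or P = 18900.
The coefficient (1 - P/K) = 0 when P = K, identifying K = 18900 as the carrying capacity.
(a) K = 18900; (b) equilibria P = 0 and P = 18900.


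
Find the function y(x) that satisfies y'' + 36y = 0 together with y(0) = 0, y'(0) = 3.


Characteristic roots of r² + 36 = 0 are ±6i, so y = C₁cos(6x) + C₂sin(6x).
Apply y(0) = 0: C₁ = 0. Differentiate and apply y'(0) = 3: 6·C₂ = 3, so C₂ = 1/2.
Particular solution: y = (1/2)sin(6x).


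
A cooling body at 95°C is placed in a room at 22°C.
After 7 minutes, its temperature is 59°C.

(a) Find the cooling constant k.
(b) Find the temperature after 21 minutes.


Newton's law: T(t) = T_a + (T₀ - T_a)e^(-kt).
(a) Use T(7) = 59: (59 - 22)/(95 - 22) = e^(-k·7), so k = -ln(0.507)/7 ≈ 0.0971.
(b) Apply k to t = 21: T(21) = 22 + (73)e^(-2.039) ≈ 31.5°C.


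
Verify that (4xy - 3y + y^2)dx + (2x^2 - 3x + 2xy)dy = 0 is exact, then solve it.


Check exactness: ∂M/∂y = 4x - 3 + 2y and ∂N/∂x = 4x - 3 + 2y; equal, so the equation is exact.
Integrate M with respect to x (treating y as constant): ∫M dx = 2x^2y - 3xy + xy^2 + h(y).
Differentiate w.r.t. y and set equal to N: all terms match, so h'(y) = 0 and h is a constant absorbed into C.
General solution: 2x^2y - 3xy + xy^2 = C.


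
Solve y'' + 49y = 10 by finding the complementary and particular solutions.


Homogeneous part: r² + 49 = 0 ⇒ r = ±7i, so y_h = C₁cos(7x) + C₂sin(7x).
Try constant y_p = A; plug in: 49A = 10 ⇒ A = 10/49.
General solution: y = C₁cos(7x) + C₂sin(7x) + 10/49.


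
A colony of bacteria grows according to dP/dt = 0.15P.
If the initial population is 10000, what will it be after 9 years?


The ODE dP/dt = 0.15P has solution P(t) = P(0)e^(0.15t).
Substitute P(0) = 10000 and t = 9: P(9) = 10000 e^(1.35) ≈ 38574.


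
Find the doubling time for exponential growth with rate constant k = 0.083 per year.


Exponential growth: P(t) = P₀ e^(0.083t). Set P(t)/P₀ = 2: e^(0.083t) = 2.
Solve: t = ln(2)/0.083 ≈ 8.35 years.


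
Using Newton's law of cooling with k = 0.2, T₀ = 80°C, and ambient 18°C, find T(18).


Newton's law: dT/dt = -k(T - T_a) has solution T(t) = T_a + (T₀ - T_a)e^(-kt).
Plug in T_a = 18, T₀ = 80, k = 0.2, t = 18: T(18) = 18 + (62)e^(-3.60) ≈ 19.7°C.


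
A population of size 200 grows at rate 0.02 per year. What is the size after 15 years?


The ODE dP/dt = 0.02P has solution P(t) = P(0)e^(0.02t).
Substitute P(0) = 200 and t = 15: P(15) = 200 e^(0.30) ≈ 270.


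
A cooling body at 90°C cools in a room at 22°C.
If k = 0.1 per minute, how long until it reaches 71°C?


From T(t) = T_a + (T₀ - T_a)e^(-kt), set T(t) = 71:
(71 - 22) / (90 - 22) = e^(-0.1t), so t = -ln(0.721)/0.1 ≈ 3.3 minutes.


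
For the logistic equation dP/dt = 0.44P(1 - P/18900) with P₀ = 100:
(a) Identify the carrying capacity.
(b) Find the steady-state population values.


Logistic ODE dP/dt = 0.44P(1 - P/18900) has equilibria where dP/dt = 0, i.e. P = 0 or P = 18900.
The coefficient (1 - P/K) = 0 when P = K, identifying K = 18900 as the carrying capacity.
(a) K = 18900; (b) equilibria P = 0 and P = 18900.


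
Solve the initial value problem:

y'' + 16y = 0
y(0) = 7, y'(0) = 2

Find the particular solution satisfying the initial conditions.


Characteristic roots of r² + 16 = 0 are ±4i, so y = C₁cos(4x) + C₂sin(4x).
Apply y(0) = 7: C₁ = 7. Differentiate and apply y'(0) = 2: 4·C₂ = 2, so C₂ = 1/2.
Particular solution: y = 7cos(4x) + (1/2)sin(4x).


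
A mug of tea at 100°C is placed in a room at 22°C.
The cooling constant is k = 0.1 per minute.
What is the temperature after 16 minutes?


Newton's law: dT/dt = -k(T - T_a) has solution T(t) = T_a + (T₀ - T_a)e^(-kt).
Plug in T_a = 22, T₀ = 100, k = 0.1, t = 16: T(16) = 22 + (78)e^(-1.60) ≈ 37.7°C.


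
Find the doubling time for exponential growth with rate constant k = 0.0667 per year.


Exponential growth: P(t) = P₀ e^(0.0667t). Set P(t)/P₀ = 2: e^(0.0667t) = 2.
Solve: t = ln(2)/0.0667 ≈ 10.39 years.


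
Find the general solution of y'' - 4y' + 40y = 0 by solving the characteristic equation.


Characteristic equation: r² - 4r + 40 = 0.
Discriminant is negative; roots r = 2 ± 6i (complex conjugate pair).
General solution uses e^(α x)(C₁ cos(β x) + C₂ sin(β x)): y = e^(2x)(C₁cos(6x) + C₂sin(6x)).


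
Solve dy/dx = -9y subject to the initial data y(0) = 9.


General solution of y' = -9y is y = Ce^(-9x).
Apply y(0) = 9: C = 9.
Particular solution: y = 9e^(-9x).


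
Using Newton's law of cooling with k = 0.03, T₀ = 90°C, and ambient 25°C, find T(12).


Newton's law: dT/dt = -k(T - T_a) has solution T(t) = T_a + (T₀ - T_a)e^(-kt).
Plug in T_a = 25, T₀ = 90, k = 0.03, t = 12: T(12) = 25 + (65)e^(-0.36) ≈ 70.3°C.


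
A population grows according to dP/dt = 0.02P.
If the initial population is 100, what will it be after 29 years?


The ODE dP/dt = 0.02P has solution P(t) = P(0)e^(0.02t).
Substitute P(0) = 100 and t = 29: P(29) = 100 e^(0.58) ≈ 179.


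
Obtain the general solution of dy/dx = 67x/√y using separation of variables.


Separate: √y dy = 67x dx.
Integrate: (2/3)y^(3/2) = (67/2)x² + C.


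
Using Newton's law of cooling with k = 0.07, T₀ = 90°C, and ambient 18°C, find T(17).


Newton's law: dT/dt = -k(T - T_a) has solution T(t) = T_a + (T₀ - T_a)e^(-kt).
Plug in T_a = 18, T₀ = 90, k = 0.07, t = 17: T(17) = 18 + (72)e^(-1.19) ≈ 39.9°C.


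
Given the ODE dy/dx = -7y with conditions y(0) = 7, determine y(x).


General solution of y' = -7y is y = Ce^(-7x).
Apply y(0) = 7: C = 7.
Particular solution: y = 7e^(-7x).


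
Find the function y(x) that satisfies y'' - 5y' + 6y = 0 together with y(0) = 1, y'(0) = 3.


Characteristic roots of r² - 5r + 6 = 0 are 3, 2.
General solution y = c₁ e^(3x) + c₂ e^(2x).
Apply y(0) = 1: c₁ + c₂ = 1. Apply y'(0) = 3: 3 c₁ + 2 c₂ = 3.
Solve: c₁ = 1, c₂ = 0.
Particular solution: y = e^(3x) + 0e^(2x).


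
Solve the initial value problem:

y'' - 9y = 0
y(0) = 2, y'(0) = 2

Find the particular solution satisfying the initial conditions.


Characteristic roots of r² - 9 = 0 are -3, 3.
General solution y = c₁ e^(-3x) + c₂ e^(3x).
Apply y(0) = 2: c₁ + c₂ = 2. Apply y'(0) = 2: -3 c₁ + 3 c₂ = 2.
Solve: c₁ = 2/3, c₂ = 4/3.
Particular solution: y = (2/3)e^(-3x) + (4/3)e^(3x).


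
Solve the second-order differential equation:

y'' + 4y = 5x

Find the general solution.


Homogeneous: r² + 4 = 0 ⇒ r = ±2i, y_h = C₁cos(2x) + C₂sin(2x).
Polynomial forcing; try y_p = Ax + B. Then y_p'' + 4 y_p = 4(Ax + B) = 5x, so B = 0 and A = 5/4.
General solution: y = C₁cos(2x) + C₂sin(2x) + (5/4)x.


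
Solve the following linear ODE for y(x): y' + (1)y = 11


P(x) = 1, Q(x) = 11; integrating factor μ = e^(x).
(μ y)' = 11e^(x) ⇒ μ y = 11e^(x) + C.
Divide by μ: y = 11 + Ce^(-x).


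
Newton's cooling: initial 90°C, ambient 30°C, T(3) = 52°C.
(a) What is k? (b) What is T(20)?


Newton's law: T(t) = T_a + (T₀ - T_a)e^(-kt).
(a) Use T(3) = 52: (52 - 30)/(90 - 30) = e^(-k·3), so k = -ln(0.367)/3 ≈ 0.3344.
(b) Apply k to t = 20: T(20) = 30 + (60)e^(-6.689) ≈ 30.1°C.


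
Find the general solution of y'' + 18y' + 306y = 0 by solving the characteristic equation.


Characteristic equation: r² + 18r + 306 = 0.
Discriminant is negative; roots r = -9 ± 15i (complex conjugate pair).
General solution uses e^(α x)(C₁ cos(β x) + C₂ sin(β x)): y = e^(-9x)(C₁cos(15x) + C₂sin(15x)).


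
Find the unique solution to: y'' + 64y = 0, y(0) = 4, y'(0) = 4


Characteristic roots of r² + 64 = 0 are ±8i, so y = C₁cos(8x) + C₂sin(8x).
Apply y(0) = 4: C₁ = 4. Differentiate and apply y'(0) = 4: 8·C₂ = 4, so C₂ = 1/2.
Particular solution: y = 4cos(8x) + (1/2)sin(8x).


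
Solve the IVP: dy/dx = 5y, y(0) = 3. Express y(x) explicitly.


General solution of y' = 5y is y = Ce^(5x).
Apply y(0) = 3: C = 3.
Particular solution: y = 3e^(5x).


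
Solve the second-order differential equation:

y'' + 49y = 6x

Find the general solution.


Homogeneous: r² + 49 = 0 ⇒ r = ±7i, y_h = C₁cos(7x) + C₂sin(7x).
Polynomial forcing; try y_p = Ax + B. Then y_p'' + 49 y_p = 49(Ax + B) = 6x, so B = 0 and A = 6/49.
General solution: y = C₁cos(7x) + C₂sin(7x) + (6/49)x.


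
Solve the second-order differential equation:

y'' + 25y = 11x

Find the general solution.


Homogeneous: r² + 25 = 0 ⇒ r = ±5i, y_h = C₁cos(5x) + C₂sin(5x).
Polynomial forcing; try y_p = Ax + B. Then y_p'' + 25 y_p = 25(Ax + B) = 11x, so B = 0 and A = 11/25.
General solution: y = C₁cos(5x) + C₂sin(5x) + (11/25)x.


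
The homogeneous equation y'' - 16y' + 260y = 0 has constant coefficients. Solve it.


Characteristic equation: r² - 16r + 260 = 0.
Discriminant is negative; roots r = 8 ± 14i (complex conjugate pair).
General solution uses e^(α x)(C₁ cos(β x) + C₂ sin(β x)): y = e^(8x)(C₁cos(14x) + C₂sin(14x)).


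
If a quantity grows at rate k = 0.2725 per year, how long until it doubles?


Exponential growth: P(t) = P₀ e^(0.2725t). Set P(t)/P₀ = 2: e^(0.2725t) = 2.
Solve: t = ln(2)/0.2725 ≈ 2.54 years.


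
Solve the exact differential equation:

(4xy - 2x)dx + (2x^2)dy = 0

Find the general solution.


Check exactness: ∂M/∂y = 4x and ∂N/∂x = 4x; equal, so the equation is exact.
Integrate M with respect to x (treating y as constant): ∫M dx = 2x^2y - x^2 + h(y).
Differentiate w.r.t. y and set equal to N: all terms match, so h'(y) = 0 and h is a constant absorbed into C.
General solution: 2x^2y - x^2 = C.


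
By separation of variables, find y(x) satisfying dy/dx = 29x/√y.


Separate: √y dy = 29x dx.
Integrate: (2/3)y^(3/2) = (29/2)x² + C.


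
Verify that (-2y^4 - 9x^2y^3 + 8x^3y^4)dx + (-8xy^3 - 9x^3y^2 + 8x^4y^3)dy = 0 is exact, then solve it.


Check exactness: ∂M/∂y = -8y^3 - 27x^2y^2 + 32x^3y^3 and ∂N/∂x = -8y^3 - 27x^2y^2 + 32x^3y^3; equal, so the equation is exact.
Integrate M with respect to x (treating y as constant): ∫M dx = -2xy^4 - 3x^3y^3 + 2x^4y^4 + h(y).
Differentiate w.r.t. y and set equal to N: all terms match, so h'(y) = 0 and h is a constant absorbed into C.
General solution: -2xy^4 - 3x^3y^3 + 2x^4y^4 = C.


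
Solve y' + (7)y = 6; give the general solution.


P(x) = 7, Q(x) = 6; integrating factor μ = e^(7x).
(μ y)' = 6e^(7x) ⇒ μ y = (6/7)e^(7x) + C.
Divide by μ: y = 6/7 + Ce^(-7x).


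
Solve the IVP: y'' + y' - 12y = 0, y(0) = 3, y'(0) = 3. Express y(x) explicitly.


Characteristic roots of r² + r - 12 = 0 are -4, 3.
General solution y = c₁ e^(-4x) + c₂ e^(3x).
Apply y(0) = 3: c₁ + c₂ = 3. Apply y'(0) = 3: -4 c₁ + 3 c₂ = 3.
Solve: c₁ = 6/7, c₂ = 15/7.
Particular solution: y = (6/7)e^(-4x) + (15/7)e^(3x).


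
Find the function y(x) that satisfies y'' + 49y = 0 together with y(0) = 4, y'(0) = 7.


Characteristic roots of r² + 49 = 0 are ±7i, so y = C₁cos(7x) + C₂sin(7x).
Apply y(0) = 4: C₁ = 4. Differentiate and apply y'(0) = 7: 7·C₂ = 7, so C₂ = 1.
Particular solution: y = 4cos(7x) + sin(7x).


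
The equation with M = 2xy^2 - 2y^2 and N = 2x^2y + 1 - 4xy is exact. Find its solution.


Check exactness: ∂M/∂y = 4xy - 4y and ∂N/∂x = 4xy - 4y; equal, so the equation is exact.
Integrate M with respect to x (treating y as constant): ∫M dx = x^2y^2 - 2xy^2 + h(y).
Differentiate w.r.t. y and set equal to N: the x-dependent terms already match, leaving h'(y) = 1. Integrate: h(y) = y.
So F(x,y) = x^2y^2 + y - 2xy^2.
General solution: x^2y^2 + y - 2xy^2 = C.


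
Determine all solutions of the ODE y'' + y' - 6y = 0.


Characteristic equation: r² + r - 6 = 0.
Factor: (r - 2)(r + 3) = 0 ⇒ r = 2, -3 (distinct real).
General solution: y = C₁e^(2x) + C₂e^(-3x).


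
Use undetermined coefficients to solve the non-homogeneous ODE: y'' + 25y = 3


Homogeneous part: r² + 25 = 0 ⇒ r = ±5i, so y_h = C₁cos(5x) + C₂sin(5x).
Try constant y_p = A; plug in: 25A = 3 ⇒ A = 3/25.
General solution: y = C₁cos(5x) + C₂sin(5x) + 3/25.


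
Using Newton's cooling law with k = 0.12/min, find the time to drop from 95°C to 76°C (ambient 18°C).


From T(t) = T_a + (T₀ - T_a)e^(-kt), set T(t) = 76:
(76 - 18) / (95 - 18) = e^(-0.12t), so t = -ln(0.753)/0.12 ≈ 2.4 minutes.


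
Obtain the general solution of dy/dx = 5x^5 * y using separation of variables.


Separate variables: dy/y = 5x^5 dx.
Integrate: ln|y| = (5/6)x^6 + C₀.
Exponentiate: y = Ce^((5/6)x^6).


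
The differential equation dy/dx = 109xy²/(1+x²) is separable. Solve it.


Separate: dy/y² = 109x/(1+x²) dx.
Integrate LHS: ∫ dy/y² = -1/y.
Integrate RHS via u = 1+x²: (109/2)ln(1+x²) + C.
Result: -1/y = (109/2)ln(1+x²) + C.


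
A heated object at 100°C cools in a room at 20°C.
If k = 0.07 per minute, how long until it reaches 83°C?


From T(t) = T_a + (T₀ - T_a)e^(-kt), set T(t) = 83:
(83 - 20) / (100 - 20) = e^(-0.07t), so t = -ln(0.787)/0.07 ≈ 3.4 minutes.


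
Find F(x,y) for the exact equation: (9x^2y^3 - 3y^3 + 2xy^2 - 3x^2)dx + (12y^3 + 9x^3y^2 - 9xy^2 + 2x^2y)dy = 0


Check exactness: ∂M/∂y = 27x^2y^2 - 9y^2 + 4xy and ∂N/∂x = 27x^2y^2 - 9y^2 + 4xy; equal, so the equation is exact.
Integrate M with respect to x (treating y as constant): ∫M dx = 3x^3y^3 - 3xy^3 + x^2y^2 - x^3 + h(y).
Differentiate w.r.t. y and set equal to N: the x-dependent terms already match, leaving h'(y) = 12y^3. Integrate: h(y) = 3y^4.
So F(x,y) = 3y^4 + 3x^3y^3 - 3xy^3 + x^2y^2 - x^3.
General solution: 3y^4 + 3x^3y^3 - 3xy^3 + x^2y^2 - x^3 = C.


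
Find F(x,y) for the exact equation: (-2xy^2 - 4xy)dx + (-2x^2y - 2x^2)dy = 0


Check exactness: ∂M/∂y = -4xy - 4x and ∂N/∂x = -4xy - 4x; equal, so the equation is exact.
Integrate M with respect to x (treating y as constant): ∫M dx = -x^2y^2 - 2x^2y + h(y).
Differentiate w.r.t. y and set equal to N: all terms match, so h'(y) = 0 and h is a constant absorbed into C.
General solution: -x^2y^2 - 2x^2y = C.


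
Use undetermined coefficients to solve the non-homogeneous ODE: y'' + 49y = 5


Homogeneous part: r² + 49 = 0 ⇒ r = ±7i, so y_h = C₁cos(7x) + C₂sin(7x).
Try constant y_p = A; plug in: 49A = 5 ⇒ A = 5/49.
General solution: y = C₁cos(7x) + C₂sin(7x) + 5/49.


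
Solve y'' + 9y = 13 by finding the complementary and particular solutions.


Homogeneous part: r² + 9 = 0 ⇒ r = ±3i, so y_h = C₁cos(3x) + C₂sin(3x).
Try constant y_p = A; plug in: 9A = 13 ⇒ A = 13/9.
General solution: y = C₁cos(3x) + C₂sin(3x) + 13/9.


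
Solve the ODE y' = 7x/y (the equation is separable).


Separate variables: y dy = 7x dx.
Integrate both sides: y²/2 = (7/2)x^2 + C₀.
Multiply by 2: y² = 7x^2 + C.


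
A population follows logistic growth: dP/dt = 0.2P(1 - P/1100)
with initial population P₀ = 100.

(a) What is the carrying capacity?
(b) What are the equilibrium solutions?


Logistic ODE dP/dt = 0.2P(1 - P/1100) has equilibria where dP/dt = 0, i.e. P = 0 or P = 1100.
The coefficient (1 - P/K) = 0 when P = K, identifying K = 1100 as the carrying capacity.
(a) K = 1100; (b) equilibria P = 0 and P = 1100.


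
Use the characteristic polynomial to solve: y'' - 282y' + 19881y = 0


Characteristic equation: r² - 282r + 19881 = 0, i.e. (r - 141)² = 0.
Repeated root r = 141; include an x factor for the second linearly independent solution.
General solution: y = (C₁ + C₂x)e^(141x).


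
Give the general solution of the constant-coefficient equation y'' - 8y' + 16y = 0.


Characteristic equation: r² - 8r + 16 = 0, i.e. (r - 4)² = 0.
Repeated root r = 4; include an x factor for the second linearly independent solution.
General solution: y = (C₁ + C₂x)e^(4x).


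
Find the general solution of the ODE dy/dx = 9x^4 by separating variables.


Integrate both sides with respect to x: y = ∫ 9x^4 dx = (9/5)x^5 + C.


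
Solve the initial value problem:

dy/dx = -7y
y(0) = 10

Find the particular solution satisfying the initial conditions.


General solution of y' = -7y is y = Ce^(-7x).
Apply y(0) = 10: C = 10.
Particular solution: y = 10e^(-7x).


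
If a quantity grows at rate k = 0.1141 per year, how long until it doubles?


Exponential growth: P(t) = P₀ e^(0.1141t). Set P(t)/P₀ = 2: e^(0.1141t) = 2.
Solve: t = ln(2)/0.1141 ≈ 6.07 years.


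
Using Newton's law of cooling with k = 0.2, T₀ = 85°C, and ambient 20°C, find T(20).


Newton's law: dT/dt = -k(T - T_a) has solution T(t) = T_a + (T₀ - T_a)e^(-kt).
Plug in T_a = 20, T₀ = 85, k = 0.2, t = 20: T(20) = 20 + (65)e^(-4.00) ≈ 21.2°C.


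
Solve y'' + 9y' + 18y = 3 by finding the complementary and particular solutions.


Characteristic roots of r² + 9r + 18 = 0 are -3, -6.
y_h = C₁e^(-3x) + C₂e^(-6x).
Constant forcing; try y_p = A. Then 18A = 3 ⇒ A = 1/6.
General solution: y = C₁e^(-3x) + C₂e^(-6x) + 1/6.


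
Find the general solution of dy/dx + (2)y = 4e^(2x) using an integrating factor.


P(x) = 2 ⇒ μ = e^(2x).
(μ y)' = 4e^(4x) ⇒ μ y = (4/4)e^(4x) + C.
Divide by μ: y = e^(2x) + Ce^(-2x).


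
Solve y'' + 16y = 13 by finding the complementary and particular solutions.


Homogeneous part: r² + 16 = 0 ⇒ r = ±4i, so y_h = C₁cos(4x) + C₂sin(4x).
Try constant y_p = A; plug in: 16A = 13 ⇒ A = 13/16.
General solution: y = C₁cos(4x) + C₂sin(4x) + 13/16.


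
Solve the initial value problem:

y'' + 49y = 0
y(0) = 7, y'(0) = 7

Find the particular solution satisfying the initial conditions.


Characteristic roots of r² + 49 = 0 are ±7i, so y = C₁cos(7x) + C₂sin(7x).
Apply y(0) = 7: C₁ = 7. Differentiate and apply y'(0) = 7: 7·C₂ = 7, so C₂ = 1.
Particular solution: y = 7cos(7x) + sin(7x).


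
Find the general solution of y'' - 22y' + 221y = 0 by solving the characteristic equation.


Characteristic equation: r² - 22r + 221 = 0.
Discriminant is negative; roots r = 11 ± 10i (complex conjugate pair).
General solution uses e^(α x)(C₁ cos(β x) + C₂ sin(β x)): y = e^(11x)(C₁cos(10x) + C₂sin(10x)).


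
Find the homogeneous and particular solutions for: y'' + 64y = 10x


Homogeneous: r² + 64 = 0 ⇒ r = ±8i, y_h = C₁cos(8x) + C₂sin(8x).
Polynomial forcing; try y_p = Ax + B. Then y_p'' + 64 y_p = 64(Ax + B) = 10x, so B = 0 and A = 5/32.
General solution: y = C₁cos(8x) + C₂sin(8x) + (5/32)x.


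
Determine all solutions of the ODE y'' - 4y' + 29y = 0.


Characteristic equation: r² - 4r + 29 = 0.
Discriminant is negative; roots r = 2 ± 5i (complex conjugate pair).
General solution uses e^(α x)(C₁ cos(β x) + C₂ sin(β x)): y = e^(2x)(C₁cos(5x) + C₂sin(5x)).


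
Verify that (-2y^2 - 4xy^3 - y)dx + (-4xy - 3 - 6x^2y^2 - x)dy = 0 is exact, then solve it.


Check exactness: ∂M/∂y = -4y - 12xy^2 - 1 and ∂N/∂x = -4y - 12xy^2 - 1; equal, so the equation is exact.
Integrate M with respect to x (treating y as constant): ∫M dx = -2xy^2 - 2x^2y^3 - xy + h(y).
Differentiate w.r.t. y and set equal to N: the x-dependent terms already match, leaving h'(y) = -3. Integrate: h(y) = -3y.
So F(x,y) = -2xy^2 - 3y - 2x^2y^3 - xy.
General solution: -2xy^2 - 3y - 2x^2y^3 - xy = C.


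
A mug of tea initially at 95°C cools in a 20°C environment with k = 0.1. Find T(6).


Newton's law: dT/dt = -k(T - T_a) has solution T(t) = T_a + (T₀ - T_a)e^(-kt).
Plug in T_a = 20, T₀ = 95, k = 0.1, t = 6: T(6) = 20 + (75)e^(-0.60) ≈ 61.2°C.


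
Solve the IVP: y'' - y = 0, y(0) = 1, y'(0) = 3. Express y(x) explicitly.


Characteristic roots of r² - 1 = 0 are 1, -1.
General solution y = c₁ e^(x) + c₂ e^(-x).
Apply y(0) = 1: c₁ + c₂ = 1. Apply y'(0) = 3: 1 c₁ - 1 c₂ = 3.
Solve: c₁ = 2, c₂ = -1.
Particular solution: y = 2e^(x) - e^(-x).


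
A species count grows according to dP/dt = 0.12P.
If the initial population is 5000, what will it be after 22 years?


The ODE dP/dt = 0.12P has solution P(t) = P(0)e^(0.12t).
Substitute P(0) = 5000 and t = 22: P(22) = 5000 e^(2.64) ≈ 70066.


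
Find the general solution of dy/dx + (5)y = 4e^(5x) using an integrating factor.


P(x) = 5 ⇒ μ = e^(5x).
(μ y)' = 4e^(10x) ⇒ μ y = (4/10)e^(10x) + C.
Divide by μ: y = (2/5)e^(5x) + Ce^(-5x).


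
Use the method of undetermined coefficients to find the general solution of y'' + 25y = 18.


Homogeneous part: r² + 25 = 0 ⇒ r = ±5i, so y_h = C₁cos(5x) + C₂sin(5x).
Try constant y_p = A; plug in: 25A = 18 ⇒ A = 18/25.
General solution: y = C₁cos(5x) + C₂sin(5x) + 18/25.


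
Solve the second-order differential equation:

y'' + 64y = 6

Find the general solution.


Homogeneous part: r² + 64 = 0 ⇒ r = ±8i, so y_h = C₁cos(8x) + C₂sin(8x).
Try constant y_p = A; plug in: 64A = 6 ⇒ A = 3/32.
General solution: y = C₁cos(8x) + C₂sin(8x) + 3/32.


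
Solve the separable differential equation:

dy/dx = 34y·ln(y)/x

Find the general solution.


Separate: dy/[y ln(y)] = 34 dx/x.
Substitute u = ln(y): du/u = 34 dx/x.
Integrate: ln|ln(y)| = 34ln|x| + C₀, hence ln(y) = C·x^34.


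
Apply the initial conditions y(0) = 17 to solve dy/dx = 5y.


General solution of y' = 5y is y = Ce^(5x).
Apply y(0) = 17: C = 17.
Particular solution: y = 17e^(5x).


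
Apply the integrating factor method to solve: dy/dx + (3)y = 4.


P(x) = 3, Q(x) = 4; integrating factor μ = e^(3x).
(μ y)' = 4e^(3x) ⇒ μ y = (4/3)e^(3x) + C.
Divide by μ: y = 4/3 + Ce^(-3x).


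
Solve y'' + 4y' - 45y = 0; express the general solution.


Characteristic equation: r² + 4r - 45 = 0.
Factor: (r + 9)(r - 5) = 0 ⇒ r = -9, 5 (distinct real).
General solution: y = C₁e^(-9x) + C₂e^(5x).


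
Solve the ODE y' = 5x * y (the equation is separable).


Separate variables: dy/y = 5x dx.
Integrate: ln|y| = (5/2)x^2 + C₀.
Exponentiate: y = Ce^((5/2)x^2).


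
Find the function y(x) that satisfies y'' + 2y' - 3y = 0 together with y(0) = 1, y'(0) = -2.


Characteristic roots of r² + 2r - 3 = 0 are -3, 1.
General solution y = c₁ e^(-3x) + c₂ e^(x).
Apply y(0) = 1: c₁ + c₂ = 1. Apply y'(0) = -2: -3 c₁ + 1 c₂ = -2.
Solve: c₁ = 3/4, c₂ = 1/4.
Particular solution: y = (3/4)e^(-3x) + (1/4)e^(x).


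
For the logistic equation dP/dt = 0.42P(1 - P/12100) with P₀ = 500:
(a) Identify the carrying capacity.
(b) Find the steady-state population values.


Logistic ODE dP/dt = 0.42P(1 - P/12100) has equilibria where dP/dt = 0, i.e. P = 0 or P = 12100.
The coefficient (1 - P/K) = 0 when P = K, identifying K = 12100 as the carrying capacity.
(a) K = 12100; (b) equilibria P = 0 and P = 12100.


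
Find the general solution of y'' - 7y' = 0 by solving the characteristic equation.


Characteristic equation: r² - 7r = 0.
Factor: (r - 7)(r - 0) = 0 ⇒ r = 7, 0 (distinct real).
General solution: y = C₁e^(7x) + C₂.


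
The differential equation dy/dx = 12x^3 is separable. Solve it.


Integrate both sides with respect to x: y = ∫ 12x^3 dx = 3x^4 + C.


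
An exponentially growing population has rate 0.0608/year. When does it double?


Exponential growth: P(t) = P₀ e^(0.0608t). Set P(t)/P₀ = 2: e^(0.0608t) = 2.
Solve: t = ln(2)/0.0608 ≈ 11.40 years.


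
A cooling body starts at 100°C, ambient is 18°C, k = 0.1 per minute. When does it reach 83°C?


From T(t) = T_a + (T₀ - T_a)e^(-kt), set T(t) = 83:
(83 - 18) / (100 - 18) = e^(-0.1t), so t = -ln(0.793)/0.1 ≈ 2.3 minutes.


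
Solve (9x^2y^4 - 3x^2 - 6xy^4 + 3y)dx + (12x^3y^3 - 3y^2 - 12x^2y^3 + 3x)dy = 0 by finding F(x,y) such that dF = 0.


Check exactness: ∂M/∂y = 36x^2y^3 - 24xy^3 + 3 and ∂N/∂x = 36x^2y^3 - 24xy^3 + 3; equal, so the equation is exact.
Integrate M with respect to x (treating y as constant): ∫M dx = 3x^3y^4 - x^3 - 3x^2y^4 + 3xy + h(y).
Differentiate w.r.t. y and set equal to N: the x-dependent terms already match, leaving h'(y) = -3y^2. Integrate: h(y) = -y^3.
So F(x,y) = 3x^3y^4 - x^3 - y^3 - 3x^2y^4 + 3xy.
General solution: 3x^3y^4 - x^3 - y^3 - 3x^2y^4 + 3xy = C.


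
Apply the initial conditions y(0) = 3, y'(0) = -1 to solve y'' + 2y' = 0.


Characteristic roots of r² + 2r = 0 are 0, -2.
General solution y = c₁ + c₂ e^(-2x).
Apply y(0) = 3: c₁ + c₂ = 3. Apply y'(0) = -1: 0 c₁ - 2 c₂ = -1.
Solve: c₁ = 5/2, c₂ = 1/2.
Particular solution: y = 5/2 + (1/2)e^(-2x).


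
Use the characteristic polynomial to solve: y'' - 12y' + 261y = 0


Characteristic equation: r² - 12r + 261 = 0.
Discriminant is negative; roots r = 6 ± 15i (complex conjugate pair).
General solution uses e^(α x)(C₁ cos(β x) + C₂ sin(β x)): y = e^(6x)(C₁cos(15x) + C₂sin(15x)).


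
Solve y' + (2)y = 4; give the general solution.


P(x) = 2, Q(x) = 4; integrating factor μ = e^(2x).
(μ y)' = 4e^(2x) ⇒ μ y = 2e^(2x) + C.
Divide by μ: y = 2 + Ce^(-2x).


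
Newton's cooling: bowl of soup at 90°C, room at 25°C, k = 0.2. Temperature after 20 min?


Newton's law: dT/dt = -k(T - T_a) has solution T(t) = T_a + (T₀ - T_a)e^(-kt).
Plug in T_a = 25, T₀ = 90, k = 0.2, t = 20: T(20) = 25 + (65)e^(-4.00) ≈ 26.2°C.


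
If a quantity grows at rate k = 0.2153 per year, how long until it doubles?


Exponential growth: P(t) = P₀ e^(0.2153t). Set P(t)/P₀ = 2: e^(0.2153t) = 2.
Solve: t = ln(2)/0.2153 ≈ 3.22 years.


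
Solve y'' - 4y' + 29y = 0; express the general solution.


Characteristic equation: r² - 4r + 29 = 0.
Discriminant is negative; roots r = 2 ± 5i (complex conjugate pair).
General solution uses e^(α x)(C₁ cos(β x) + C₂ sin(β x)): y = e^(2x)(C₁cos(5x) + C₂sin(5x)).


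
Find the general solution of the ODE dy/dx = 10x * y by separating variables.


Separate variables: dy/y = 10x dx.
Integrate: ln|y| = 5x^2 + C₀.
Exponentiate: y = Ce^(5x^2).


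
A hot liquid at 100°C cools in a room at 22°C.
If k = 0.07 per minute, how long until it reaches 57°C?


From T(t) = T_a + (T₀ - T_a)e^(-kt), set T(t) = 57:
(57 - 22) / (100 - 22) = e^(-0.07t), so t = -ln(0.449)/0.07 ≈ 11.4 minutes.


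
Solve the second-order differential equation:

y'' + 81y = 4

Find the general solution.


Homogeneous part: r² + 81 = 0 ⇒ r = ±9i, so y_h = C₁cos(9x) + C₂sin(9x).
Try constant y_p = A; plug in: 81A = 4 ⇒ A = 4/81.
General solution: y = C₁cos(9x) + C₂sin(9x) + 4/81.


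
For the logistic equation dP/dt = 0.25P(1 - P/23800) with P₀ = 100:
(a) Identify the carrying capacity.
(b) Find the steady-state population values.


Logistic ODE dP/dt = 0.25P(1 - P/23800) has equilibria where dP/dt = 0, i.e. P = 0 or P = 23800.
The coefficient (1 - P/K) = 0 when P = K, identifying K = 23800 as the carrying capacity.
(a) K = 23800; (b) equilibria P = 0 and P = 23800.


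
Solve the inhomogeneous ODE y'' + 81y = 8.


Homogeneous part: r² + 81 = 0 ⇒ r = ±9i, so y_h = C₁cos(9x) + C₂sin(9x).
Try constant y_p = A; plug in: 81A = 8 ⇒ A = 8/81.
General solution: y = C₁cos(9x) + C₂sin(9x) + 8/81.


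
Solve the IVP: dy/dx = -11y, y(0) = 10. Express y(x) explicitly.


General solution of y' = -11y is y = Ce^(-11x).
Apply y(0) = 10: C = 10.
Particular solution: y = 10e^(-11x).


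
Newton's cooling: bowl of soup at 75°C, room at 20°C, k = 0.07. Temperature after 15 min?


Newton's law: dT/dt = -k(T - T_a) has solution T(t) = T_a + (T₀ - T_a)e^(-kt).
Plug in T_a = 20, T₀ = 75, k = 0.07, t = 15: T(15) = 20 + (55)e^(-1.05) ≈ 39.2°C.
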